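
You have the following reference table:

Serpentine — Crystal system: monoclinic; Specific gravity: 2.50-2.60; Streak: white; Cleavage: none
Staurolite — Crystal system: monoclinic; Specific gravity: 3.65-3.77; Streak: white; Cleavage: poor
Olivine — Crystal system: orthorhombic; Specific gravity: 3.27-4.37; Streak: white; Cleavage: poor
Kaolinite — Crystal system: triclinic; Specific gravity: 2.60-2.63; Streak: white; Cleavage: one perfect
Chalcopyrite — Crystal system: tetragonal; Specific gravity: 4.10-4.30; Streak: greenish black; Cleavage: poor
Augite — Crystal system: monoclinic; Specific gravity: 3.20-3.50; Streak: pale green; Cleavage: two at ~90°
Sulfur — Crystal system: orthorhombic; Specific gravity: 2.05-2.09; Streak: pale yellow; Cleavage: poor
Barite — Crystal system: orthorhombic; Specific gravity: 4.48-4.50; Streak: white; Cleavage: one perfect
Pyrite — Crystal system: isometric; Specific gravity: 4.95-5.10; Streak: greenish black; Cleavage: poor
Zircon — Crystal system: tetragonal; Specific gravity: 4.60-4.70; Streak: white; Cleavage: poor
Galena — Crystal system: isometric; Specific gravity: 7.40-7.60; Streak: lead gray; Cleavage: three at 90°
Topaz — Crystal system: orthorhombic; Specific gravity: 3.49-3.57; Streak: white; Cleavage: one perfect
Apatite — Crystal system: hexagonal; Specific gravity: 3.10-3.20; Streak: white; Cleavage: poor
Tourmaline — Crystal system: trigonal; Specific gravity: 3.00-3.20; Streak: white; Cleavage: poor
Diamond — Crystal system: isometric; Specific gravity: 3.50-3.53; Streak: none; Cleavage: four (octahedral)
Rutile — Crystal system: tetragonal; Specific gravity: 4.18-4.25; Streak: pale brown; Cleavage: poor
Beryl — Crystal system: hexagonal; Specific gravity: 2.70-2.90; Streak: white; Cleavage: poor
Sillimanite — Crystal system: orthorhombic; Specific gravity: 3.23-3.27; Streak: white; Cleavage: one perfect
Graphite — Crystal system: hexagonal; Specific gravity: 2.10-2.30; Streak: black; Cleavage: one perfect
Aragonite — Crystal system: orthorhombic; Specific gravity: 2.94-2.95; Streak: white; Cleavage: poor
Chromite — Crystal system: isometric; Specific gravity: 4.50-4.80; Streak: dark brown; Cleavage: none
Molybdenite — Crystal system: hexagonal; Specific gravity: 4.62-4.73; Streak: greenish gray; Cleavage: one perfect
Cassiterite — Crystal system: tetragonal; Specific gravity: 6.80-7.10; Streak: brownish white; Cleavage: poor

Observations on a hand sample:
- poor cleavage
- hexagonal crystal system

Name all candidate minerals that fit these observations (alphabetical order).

Poor cleavage: Staurolite, Olivine, Chalcopyrite, Sulfur, Pyrite, Zircon, Apatite, Tourmaline, Rutile, Beryl, Aragonite, Cassiterite remain.
Hexagonal crystal system: leaves Apatite, Beryl.
The minerals that satisfy all observations are Apatite, Beryl.

Apatite, Beryl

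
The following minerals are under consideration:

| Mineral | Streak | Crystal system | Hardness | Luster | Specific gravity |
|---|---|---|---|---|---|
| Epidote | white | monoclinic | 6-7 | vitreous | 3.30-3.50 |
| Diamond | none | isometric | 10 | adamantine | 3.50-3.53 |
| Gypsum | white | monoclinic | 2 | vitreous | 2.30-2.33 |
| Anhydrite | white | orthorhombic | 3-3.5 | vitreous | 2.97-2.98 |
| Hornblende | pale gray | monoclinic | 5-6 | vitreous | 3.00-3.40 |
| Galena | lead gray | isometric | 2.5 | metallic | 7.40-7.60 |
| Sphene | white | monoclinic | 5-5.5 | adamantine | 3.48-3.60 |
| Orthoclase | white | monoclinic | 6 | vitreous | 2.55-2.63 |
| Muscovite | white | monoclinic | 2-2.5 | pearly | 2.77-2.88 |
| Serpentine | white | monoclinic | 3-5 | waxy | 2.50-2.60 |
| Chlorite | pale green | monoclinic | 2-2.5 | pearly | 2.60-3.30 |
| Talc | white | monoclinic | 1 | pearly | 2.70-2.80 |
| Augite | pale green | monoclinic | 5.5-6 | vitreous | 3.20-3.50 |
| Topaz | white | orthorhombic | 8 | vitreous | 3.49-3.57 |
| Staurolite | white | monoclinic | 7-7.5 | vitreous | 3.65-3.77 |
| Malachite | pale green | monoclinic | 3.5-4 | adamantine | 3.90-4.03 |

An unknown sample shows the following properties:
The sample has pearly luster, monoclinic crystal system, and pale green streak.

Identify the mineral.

Chlorite

Pearly luster — leaves Muscovite, Chlorite, Talc.
Monoclinic crystal system — every remaining candidate is consistent.
Pale green streak — narrows the field to Chlorite.
Only Chlorite satisfies all observations.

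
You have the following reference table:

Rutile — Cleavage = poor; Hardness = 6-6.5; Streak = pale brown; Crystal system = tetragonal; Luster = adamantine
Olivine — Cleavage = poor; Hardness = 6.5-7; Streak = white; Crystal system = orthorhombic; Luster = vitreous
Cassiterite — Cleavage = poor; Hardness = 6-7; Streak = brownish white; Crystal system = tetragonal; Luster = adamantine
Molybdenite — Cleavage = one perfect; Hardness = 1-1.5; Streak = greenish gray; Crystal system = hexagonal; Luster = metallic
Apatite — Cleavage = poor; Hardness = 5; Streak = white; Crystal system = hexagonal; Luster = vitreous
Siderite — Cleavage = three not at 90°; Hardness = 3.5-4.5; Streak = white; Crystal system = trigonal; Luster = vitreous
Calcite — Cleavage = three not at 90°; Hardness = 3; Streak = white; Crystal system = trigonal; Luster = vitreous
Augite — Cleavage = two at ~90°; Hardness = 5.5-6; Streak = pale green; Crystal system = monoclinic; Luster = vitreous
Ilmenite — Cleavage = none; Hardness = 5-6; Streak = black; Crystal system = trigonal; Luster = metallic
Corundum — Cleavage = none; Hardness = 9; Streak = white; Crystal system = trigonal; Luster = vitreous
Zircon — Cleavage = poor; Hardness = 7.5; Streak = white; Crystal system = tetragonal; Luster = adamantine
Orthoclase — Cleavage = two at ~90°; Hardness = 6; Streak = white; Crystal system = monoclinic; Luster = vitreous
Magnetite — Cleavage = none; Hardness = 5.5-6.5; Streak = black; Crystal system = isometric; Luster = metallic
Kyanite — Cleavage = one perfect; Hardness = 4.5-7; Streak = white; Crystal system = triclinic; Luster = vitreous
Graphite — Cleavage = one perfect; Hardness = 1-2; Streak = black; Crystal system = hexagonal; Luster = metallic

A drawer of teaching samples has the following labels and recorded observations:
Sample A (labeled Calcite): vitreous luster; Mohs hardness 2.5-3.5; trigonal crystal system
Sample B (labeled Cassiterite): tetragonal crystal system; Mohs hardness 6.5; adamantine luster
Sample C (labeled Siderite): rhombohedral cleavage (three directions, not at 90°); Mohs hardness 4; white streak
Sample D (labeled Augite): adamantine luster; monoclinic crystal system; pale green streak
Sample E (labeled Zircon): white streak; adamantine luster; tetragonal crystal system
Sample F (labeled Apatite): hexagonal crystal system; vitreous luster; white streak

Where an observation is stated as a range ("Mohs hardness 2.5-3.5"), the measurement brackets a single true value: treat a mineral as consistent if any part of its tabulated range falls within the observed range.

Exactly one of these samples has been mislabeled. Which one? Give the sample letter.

Sample A: every observation is compatible with the reference values for Calcite.
Sample B: every observation is compatible with the reference values for Cassiterite.
Sample C: every observation is compatible with the reference values for Siderite.
Sample D: Augite has vitreous luster, but the record shows adamantine luster — this label is wrong.
Sample E: every observation is compatible with the reference values for Zircon.
Sample F: every observation is compatible with the reference values for Apatite.
Only sample D is inconsistent with its label.

D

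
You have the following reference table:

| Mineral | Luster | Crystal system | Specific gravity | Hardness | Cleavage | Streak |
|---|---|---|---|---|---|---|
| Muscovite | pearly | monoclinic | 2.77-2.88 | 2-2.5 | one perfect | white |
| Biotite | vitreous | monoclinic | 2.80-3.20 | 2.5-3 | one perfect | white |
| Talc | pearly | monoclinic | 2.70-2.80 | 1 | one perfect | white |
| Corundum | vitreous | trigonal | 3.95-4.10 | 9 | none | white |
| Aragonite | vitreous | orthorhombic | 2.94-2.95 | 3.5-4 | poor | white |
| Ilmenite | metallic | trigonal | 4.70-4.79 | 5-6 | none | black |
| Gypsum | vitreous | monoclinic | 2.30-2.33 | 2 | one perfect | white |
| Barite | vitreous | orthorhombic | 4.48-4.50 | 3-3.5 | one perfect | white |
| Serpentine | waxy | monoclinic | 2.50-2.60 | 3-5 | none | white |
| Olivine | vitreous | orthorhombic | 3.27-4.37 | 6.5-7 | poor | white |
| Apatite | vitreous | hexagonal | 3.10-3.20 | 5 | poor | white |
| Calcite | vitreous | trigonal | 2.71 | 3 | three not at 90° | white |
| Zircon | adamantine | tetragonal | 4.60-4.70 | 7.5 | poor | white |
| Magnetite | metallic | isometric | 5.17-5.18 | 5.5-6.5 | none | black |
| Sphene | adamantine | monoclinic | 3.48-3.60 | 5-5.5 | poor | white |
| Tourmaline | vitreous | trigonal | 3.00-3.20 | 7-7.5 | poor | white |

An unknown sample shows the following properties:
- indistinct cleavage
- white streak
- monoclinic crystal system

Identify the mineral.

Indistinct cleavage — leaves Aragonite, Olivine, Apatite, Zircon, Sphene, Tourmaline.
White streak — all remaining candidates fit.
Monoclinic crystal system — leaves Sphene.
Sphene is the sole remaining match.

Sphene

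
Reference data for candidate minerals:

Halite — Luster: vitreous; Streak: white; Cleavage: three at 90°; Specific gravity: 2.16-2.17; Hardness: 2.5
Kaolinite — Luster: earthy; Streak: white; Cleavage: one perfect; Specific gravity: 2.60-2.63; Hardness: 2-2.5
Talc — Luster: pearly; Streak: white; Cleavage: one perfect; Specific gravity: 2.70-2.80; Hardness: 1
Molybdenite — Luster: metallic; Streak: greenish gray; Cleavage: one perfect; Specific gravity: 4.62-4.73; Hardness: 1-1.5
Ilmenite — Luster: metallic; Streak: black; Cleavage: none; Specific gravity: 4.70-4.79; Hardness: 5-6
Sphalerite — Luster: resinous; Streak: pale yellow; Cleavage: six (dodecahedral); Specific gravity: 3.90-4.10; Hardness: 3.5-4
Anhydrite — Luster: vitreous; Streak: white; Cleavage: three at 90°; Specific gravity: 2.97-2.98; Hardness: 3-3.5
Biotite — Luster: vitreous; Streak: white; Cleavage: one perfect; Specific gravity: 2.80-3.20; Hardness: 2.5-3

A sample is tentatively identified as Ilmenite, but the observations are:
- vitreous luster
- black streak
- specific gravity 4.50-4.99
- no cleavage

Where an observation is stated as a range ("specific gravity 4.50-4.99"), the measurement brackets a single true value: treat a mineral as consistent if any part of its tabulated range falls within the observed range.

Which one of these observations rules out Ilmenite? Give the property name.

luster

Vitreous luster: Ilmenite has metallic luster — inconsistent.
Black streak: Ilmenite has black streak — agrees.
Specific gravity 4.50-4.99: Ilmenite has SG 4.70-4.79 — agrees.
No cleavage: Ilmenite has cleavage none — agrees.
The luster is the one property that does not fit.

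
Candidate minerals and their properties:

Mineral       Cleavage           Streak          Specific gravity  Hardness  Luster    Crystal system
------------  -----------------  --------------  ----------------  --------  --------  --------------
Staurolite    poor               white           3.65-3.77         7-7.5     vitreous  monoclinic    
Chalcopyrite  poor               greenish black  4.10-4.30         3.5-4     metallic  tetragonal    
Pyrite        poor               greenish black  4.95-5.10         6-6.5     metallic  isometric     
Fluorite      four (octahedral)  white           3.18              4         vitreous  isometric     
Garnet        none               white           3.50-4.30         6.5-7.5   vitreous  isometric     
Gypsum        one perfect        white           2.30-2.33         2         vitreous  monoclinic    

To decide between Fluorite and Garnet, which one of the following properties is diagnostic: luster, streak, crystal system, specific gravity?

Luster: both vitreous — shared.
Streak: both white — shared.
Crystal system: both isometric — shared.
Specific gravity: Fluorite 3.18, Garnet 3.50-4.30 — these differ.
Of the listed properties, specific gravity is the one that separates them.

specific gravity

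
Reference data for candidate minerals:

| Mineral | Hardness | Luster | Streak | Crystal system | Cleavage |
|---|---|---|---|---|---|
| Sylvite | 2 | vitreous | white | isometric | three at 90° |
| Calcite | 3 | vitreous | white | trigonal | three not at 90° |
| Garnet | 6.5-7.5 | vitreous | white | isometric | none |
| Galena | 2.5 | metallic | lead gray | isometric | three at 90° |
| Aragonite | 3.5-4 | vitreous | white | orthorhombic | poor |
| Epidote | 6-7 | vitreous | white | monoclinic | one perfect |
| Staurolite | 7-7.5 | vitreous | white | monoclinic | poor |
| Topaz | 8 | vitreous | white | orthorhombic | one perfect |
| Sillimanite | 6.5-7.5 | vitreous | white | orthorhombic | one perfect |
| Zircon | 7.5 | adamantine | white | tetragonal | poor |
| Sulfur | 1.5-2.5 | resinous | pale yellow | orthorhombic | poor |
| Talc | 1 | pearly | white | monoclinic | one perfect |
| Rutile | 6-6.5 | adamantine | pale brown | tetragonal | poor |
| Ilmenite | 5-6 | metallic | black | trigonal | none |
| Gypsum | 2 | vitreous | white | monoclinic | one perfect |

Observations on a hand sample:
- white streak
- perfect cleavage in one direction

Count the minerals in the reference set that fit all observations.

White streak rules out Galena, Sulfur, Rutile, Ilmenite.
Perfect cleavage in one direction — narrows the field to Epidote, Topaz, Sillimanite, Talc, Gypsum.
Remaining candidates: Epidote, Gypsum, Sillimanite, Talc, Topaz.
That is 5 minerals.

5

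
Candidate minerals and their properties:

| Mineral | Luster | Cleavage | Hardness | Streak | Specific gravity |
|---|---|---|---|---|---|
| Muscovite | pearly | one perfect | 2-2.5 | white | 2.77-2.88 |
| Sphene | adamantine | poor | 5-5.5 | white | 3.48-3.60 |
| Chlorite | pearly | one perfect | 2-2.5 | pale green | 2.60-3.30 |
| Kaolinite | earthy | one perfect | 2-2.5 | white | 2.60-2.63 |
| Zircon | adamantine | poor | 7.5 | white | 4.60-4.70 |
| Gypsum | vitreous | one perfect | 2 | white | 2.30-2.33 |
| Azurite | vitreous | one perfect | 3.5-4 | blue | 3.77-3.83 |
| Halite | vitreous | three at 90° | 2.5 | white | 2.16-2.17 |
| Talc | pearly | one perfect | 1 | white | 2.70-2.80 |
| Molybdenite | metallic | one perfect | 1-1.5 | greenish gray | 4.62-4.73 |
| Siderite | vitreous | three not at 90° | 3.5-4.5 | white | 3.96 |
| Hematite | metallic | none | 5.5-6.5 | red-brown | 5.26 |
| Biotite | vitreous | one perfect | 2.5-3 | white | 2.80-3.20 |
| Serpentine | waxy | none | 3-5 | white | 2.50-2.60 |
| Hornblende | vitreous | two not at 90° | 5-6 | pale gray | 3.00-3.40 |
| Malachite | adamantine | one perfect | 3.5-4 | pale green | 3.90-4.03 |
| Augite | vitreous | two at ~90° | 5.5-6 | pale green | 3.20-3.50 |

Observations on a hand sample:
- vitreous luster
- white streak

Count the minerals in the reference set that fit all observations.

Vitreous luster — narrows the field to Gypsum, Azurite, Halite, Siderite, Biotite, Hornblende, Augite.
White streak is inconsistent with Azurite, Hornblende, Augite.
Consistent with every observation: Biotite, Gypsum, Halite, Siderite.
That is 4 minerals.

4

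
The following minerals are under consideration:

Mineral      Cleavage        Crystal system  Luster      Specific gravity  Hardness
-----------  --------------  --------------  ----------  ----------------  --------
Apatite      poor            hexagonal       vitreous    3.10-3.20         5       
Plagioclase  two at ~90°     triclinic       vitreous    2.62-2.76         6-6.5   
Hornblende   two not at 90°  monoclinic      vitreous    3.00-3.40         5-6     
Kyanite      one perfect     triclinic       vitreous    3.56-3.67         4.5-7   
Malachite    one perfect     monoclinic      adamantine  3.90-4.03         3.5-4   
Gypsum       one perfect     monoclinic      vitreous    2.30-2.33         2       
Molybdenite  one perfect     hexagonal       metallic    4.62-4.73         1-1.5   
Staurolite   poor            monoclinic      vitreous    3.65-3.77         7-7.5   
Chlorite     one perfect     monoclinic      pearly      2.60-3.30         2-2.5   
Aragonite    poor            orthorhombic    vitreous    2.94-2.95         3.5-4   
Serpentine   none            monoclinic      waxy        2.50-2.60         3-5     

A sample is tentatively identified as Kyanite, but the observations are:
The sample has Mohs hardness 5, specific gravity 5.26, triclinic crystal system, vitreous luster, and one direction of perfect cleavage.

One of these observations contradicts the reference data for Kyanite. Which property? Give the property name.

specific gravity

Mohs hardness 5: Kyanite has hardness 4.5-7 — consistent.
Specific gravity 5.26: Kyanite has SG 3.56-3.67 — does not match.
Triclinic crystal system: Kyanite has triclinic system — consistent.
Vitreous luster: Kyanite has vitreous luster — consistent.
One direction of perfect cleavage: Kyanite has cleavage one perfect — consistent.
Only the specific gravity is inconsistent.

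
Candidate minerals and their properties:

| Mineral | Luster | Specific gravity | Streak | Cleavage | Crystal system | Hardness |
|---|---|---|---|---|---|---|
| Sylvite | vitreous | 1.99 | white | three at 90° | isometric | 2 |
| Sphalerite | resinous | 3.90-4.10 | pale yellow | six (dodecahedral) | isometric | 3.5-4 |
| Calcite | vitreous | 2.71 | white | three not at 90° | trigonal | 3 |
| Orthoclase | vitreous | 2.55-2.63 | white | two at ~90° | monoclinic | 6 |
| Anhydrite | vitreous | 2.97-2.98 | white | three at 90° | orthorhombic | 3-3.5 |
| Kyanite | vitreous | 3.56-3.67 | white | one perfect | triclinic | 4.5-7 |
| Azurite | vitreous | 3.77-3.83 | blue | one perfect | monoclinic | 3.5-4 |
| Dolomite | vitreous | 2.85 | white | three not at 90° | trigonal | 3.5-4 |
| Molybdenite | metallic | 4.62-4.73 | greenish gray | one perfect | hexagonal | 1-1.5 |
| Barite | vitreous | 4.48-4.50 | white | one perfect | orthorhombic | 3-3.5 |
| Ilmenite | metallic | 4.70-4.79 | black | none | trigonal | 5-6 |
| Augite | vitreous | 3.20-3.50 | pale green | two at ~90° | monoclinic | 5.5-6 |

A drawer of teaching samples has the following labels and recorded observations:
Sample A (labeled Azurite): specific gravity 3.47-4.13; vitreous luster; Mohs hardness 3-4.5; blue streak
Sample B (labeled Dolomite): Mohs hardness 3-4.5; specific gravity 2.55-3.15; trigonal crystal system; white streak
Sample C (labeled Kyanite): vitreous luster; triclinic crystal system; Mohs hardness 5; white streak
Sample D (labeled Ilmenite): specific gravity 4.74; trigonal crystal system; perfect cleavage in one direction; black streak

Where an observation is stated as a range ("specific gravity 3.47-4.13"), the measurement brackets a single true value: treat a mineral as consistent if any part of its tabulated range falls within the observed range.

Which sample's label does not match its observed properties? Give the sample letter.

Sample A: nothing contradicts Azurite.
Sample B: nothing contradicts Dolomite.
Sample C: nothing contradicts Kyanite.
Sample D: Ilmenite has cleavage none, but the record shows perfect cleavage in one direction — this label is wrong.
Sample D is the mislabeled one.

D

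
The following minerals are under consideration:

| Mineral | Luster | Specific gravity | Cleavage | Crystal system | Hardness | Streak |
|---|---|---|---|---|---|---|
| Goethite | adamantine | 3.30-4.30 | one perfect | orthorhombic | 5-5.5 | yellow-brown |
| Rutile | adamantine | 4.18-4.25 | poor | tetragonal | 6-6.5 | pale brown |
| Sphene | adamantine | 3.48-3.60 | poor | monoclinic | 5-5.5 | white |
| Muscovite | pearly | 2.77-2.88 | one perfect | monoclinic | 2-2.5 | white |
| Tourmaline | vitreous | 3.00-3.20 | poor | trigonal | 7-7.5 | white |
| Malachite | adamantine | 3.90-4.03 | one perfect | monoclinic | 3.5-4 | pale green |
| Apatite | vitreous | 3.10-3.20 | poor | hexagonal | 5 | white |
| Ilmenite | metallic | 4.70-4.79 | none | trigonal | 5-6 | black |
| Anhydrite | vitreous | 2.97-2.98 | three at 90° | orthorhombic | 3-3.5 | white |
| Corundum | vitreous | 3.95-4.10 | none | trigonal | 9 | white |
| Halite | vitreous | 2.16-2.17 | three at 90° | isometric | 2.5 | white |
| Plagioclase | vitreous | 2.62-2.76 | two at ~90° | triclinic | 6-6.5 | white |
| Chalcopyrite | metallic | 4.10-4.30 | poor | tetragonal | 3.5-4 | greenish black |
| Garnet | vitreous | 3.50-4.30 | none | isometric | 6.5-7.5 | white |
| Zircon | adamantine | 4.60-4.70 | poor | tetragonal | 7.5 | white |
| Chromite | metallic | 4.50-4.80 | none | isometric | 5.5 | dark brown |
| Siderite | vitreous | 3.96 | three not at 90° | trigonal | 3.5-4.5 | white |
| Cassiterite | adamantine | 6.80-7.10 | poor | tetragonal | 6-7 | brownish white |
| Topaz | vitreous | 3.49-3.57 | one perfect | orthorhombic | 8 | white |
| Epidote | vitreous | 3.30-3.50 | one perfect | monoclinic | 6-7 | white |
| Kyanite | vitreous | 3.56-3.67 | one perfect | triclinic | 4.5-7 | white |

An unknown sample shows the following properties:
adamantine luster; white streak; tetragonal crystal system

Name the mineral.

Adamantine luster: leaves Goethite, Rutile, Sphene, Malachite, Zircon, Cassiterite.
White streak: only Sphene, Zircon remain.
Tetragonal crystal system eliminates Sphene.
The only mineral consistent with every observation is Zircon.

Zircon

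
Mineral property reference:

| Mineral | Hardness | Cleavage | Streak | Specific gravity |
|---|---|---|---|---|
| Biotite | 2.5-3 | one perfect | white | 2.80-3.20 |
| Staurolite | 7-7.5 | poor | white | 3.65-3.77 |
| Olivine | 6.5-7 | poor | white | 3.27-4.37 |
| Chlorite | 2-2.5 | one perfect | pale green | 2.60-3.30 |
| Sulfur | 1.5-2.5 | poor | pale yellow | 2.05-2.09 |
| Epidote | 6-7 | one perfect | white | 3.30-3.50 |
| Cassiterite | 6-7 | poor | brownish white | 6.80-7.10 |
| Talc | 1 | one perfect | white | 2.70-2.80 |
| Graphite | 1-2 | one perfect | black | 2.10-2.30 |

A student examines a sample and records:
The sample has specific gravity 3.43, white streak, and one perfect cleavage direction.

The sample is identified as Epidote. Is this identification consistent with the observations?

Specific gravity 3.43 — fits Epidote (SG 3.30-3.50).
White streak — fits Epidote (white streak).
One perfect cleavage direction — fits Epidote (cleavage one perfect).
Nothing contradicts Epidote.

Consistent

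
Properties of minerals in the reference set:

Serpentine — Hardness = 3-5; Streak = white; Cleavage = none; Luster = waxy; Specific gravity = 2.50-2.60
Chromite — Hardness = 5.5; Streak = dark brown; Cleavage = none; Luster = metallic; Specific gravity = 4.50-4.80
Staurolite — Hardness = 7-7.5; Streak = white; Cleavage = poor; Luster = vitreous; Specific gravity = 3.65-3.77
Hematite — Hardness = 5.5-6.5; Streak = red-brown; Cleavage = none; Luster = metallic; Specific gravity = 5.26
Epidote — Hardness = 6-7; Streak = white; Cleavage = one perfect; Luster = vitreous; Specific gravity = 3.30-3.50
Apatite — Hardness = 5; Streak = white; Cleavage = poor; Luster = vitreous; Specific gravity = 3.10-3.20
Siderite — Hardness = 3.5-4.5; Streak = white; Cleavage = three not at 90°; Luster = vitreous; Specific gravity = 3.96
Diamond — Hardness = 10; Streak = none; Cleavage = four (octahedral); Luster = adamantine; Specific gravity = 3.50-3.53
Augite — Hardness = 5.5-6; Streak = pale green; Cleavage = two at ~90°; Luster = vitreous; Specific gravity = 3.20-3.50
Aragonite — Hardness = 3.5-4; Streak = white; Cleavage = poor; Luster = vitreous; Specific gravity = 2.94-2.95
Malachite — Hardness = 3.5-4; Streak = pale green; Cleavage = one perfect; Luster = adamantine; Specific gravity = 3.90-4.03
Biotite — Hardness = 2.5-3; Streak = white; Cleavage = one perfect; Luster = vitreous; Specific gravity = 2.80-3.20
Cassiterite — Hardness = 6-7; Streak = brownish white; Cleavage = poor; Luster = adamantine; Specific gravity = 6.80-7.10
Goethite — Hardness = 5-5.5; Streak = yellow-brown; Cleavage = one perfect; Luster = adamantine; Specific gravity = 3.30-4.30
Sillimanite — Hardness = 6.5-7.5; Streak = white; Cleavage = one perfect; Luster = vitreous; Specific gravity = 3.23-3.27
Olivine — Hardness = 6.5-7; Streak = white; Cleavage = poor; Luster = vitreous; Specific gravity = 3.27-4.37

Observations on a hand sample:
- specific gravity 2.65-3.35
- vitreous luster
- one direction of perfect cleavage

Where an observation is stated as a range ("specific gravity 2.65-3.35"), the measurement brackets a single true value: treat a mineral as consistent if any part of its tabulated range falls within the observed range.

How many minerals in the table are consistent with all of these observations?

Specific gravity 2.65-3.35 — narrows the field to Epidote, Apatite, Augite, Aragonite, Biotite, Goethite, Sillimanite, Olivine.
Vitreous luster is inconsistent with Goethite.
One direction of perfect cleavage — leaves Epidote, Biotite, Sillimanite.
Remaining candidates: Biotite, Epidote, Sillimanite.
That is 3 minerals.

3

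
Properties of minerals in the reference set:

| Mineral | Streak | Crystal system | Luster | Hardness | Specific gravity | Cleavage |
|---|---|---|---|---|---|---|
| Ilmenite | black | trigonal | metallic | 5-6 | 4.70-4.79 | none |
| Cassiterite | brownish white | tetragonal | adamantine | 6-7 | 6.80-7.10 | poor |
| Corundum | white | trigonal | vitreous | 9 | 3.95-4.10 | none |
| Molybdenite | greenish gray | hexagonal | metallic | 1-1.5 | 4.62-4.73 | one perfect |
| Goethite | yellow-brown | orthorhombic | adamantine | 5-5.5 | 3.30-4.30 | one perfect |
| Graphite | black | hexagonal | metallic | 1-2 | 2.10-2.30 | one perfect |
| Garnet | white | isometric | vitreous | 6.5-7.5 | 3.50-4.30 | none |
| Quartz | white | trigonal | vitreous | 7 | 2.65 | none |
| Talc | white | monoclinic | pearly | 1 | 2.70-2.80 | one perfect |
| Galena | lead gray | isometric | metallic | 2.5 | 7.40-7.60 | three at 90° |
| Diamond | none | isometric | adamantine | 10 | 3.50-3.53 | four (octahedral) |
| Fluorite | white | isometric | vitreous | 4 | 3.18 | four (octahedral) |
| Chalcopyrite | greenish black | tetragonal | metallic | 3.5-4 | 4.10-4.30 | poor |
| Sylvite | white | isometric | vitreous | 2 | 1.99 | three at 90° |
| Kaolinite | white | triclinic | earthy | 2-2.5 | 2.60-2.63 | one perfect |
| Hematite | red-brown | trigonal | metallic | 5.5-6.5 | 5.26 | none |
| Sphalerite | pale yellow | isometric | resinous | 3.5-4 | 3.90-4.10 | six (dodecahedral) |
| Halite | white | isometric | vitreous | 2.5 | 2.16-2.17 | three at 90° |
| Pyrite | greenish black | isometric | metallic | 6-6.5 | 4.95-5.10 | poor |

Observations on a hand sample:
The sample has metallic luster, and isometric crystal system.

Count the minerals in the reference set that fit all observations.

2

Metallic luster — Ilmenite, Molybdenite, Graphite, Galena, Chalcopyrite, Hematite, Pyrite remain.
Isometric crystal system — only Galena, Pyrite remain.
Consistent with every observation: Galena, Pyrite.
That is 2 minerals.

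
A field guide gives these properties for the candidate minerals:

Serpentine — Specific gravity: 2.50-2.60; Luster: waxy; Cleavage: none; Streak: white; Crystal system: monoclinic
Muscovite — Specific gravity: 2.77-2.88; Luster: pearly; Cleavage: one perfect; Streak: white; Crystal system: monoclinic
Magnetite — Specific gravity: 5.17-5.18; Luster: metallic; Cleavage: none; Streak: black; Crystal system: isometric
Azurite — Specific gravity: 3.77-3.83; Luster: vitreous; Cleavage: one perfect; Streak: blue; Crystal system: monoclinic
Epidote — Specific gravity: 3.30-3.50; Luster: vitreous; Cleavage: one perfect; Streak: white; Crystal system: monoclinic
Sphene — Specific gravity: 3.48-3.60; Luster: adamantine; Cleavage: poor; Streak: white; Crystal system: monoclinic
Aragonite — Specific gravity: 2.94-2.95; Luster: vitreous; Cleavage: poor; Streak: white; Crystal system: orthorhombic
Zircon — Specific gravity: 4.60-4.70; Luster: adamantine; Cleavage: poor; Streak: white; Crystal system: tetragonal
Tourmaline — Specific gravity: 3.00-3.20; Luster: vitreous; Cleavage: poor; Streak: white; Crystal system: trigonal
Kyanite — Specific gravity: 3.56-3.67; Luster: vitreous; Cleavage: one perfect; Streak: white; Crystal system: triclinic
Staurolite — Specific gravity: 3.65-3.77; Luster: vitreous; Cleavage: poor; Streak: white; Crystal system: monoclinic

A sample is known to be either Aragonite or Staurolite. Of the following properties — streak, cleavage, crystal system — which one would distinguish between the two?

crystal system

Streak: both white — shared.
Cleavage: both poor — shared.
Crystal system: Aragonite orthorhombic, Staurolite monoclinic — distinct.
Of the listed properties, crystal system is the one that separates them.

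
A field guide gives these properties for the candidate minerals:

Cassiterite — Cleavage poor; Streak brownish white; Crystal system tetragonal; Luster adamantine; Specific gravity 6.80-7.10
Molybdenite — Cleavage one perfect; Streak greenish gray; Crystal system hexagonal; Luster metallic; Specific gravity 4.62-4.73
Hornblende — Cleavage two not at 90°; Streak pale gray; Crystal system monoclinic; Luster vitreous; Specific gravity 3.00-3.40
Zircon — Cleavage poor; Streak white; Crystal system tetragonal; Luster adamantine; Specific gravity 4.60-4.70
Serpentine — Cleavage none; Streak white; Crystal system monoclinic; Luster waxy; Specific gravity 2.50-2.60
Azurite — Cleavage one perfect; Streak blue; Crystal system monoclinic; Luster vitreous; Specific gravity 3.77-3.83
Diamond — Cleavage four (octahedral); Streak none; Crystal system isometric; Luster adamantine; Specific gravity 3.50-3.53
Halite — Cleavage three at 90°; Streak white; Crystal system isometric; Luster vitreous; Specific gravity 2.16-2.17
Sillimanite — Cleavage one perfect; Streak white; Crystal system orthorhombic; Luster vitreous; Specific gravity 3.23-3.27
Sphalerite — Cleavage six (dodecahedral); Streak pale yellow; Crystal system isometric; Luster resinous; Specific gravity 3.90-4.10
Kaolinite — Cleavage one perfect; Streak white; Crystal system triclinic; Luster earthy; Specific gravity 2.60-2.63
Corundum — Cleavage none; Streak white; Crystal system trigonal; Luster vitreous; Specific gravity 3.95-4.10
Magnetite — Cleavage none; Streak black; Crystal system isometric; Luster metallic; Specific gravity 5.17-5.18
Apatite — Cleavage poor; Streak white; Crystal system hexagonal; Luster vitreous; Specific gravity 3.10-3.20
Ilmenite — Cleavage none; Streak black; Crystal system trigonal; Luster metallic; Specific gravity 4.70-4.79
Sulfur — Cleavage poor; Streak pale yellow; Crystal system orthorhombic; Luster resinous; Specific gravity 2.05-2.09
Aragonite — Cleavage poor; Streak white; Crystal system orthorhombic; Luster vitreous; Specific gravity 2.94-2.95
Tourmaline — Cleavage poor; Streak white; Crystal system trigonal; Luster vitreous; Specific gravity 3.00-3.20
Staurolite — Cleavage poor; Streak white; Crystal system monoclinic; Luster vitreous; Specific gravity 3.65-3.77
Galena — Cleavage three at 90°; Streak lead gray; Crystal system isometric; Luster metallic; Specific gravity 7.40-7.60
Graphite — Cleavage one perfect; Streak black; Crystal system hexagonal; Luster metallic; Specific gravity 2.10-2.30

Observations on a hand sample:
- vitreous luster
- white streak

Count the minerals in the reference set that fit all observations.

Vitreous luster — narrows the field to Hornblende, Azurite, Halite, Sillimanite, Corundum, Apatite, Aragonite, Tourmaline, Staurolite.
White streak excludes Hornblende, Azurite.
The minerals that satisfy all observations are Apatite, Aragonite, Corundum, Halite, Sillimanite, Staurolite, Tourmaline.
That is 7 minerals.

7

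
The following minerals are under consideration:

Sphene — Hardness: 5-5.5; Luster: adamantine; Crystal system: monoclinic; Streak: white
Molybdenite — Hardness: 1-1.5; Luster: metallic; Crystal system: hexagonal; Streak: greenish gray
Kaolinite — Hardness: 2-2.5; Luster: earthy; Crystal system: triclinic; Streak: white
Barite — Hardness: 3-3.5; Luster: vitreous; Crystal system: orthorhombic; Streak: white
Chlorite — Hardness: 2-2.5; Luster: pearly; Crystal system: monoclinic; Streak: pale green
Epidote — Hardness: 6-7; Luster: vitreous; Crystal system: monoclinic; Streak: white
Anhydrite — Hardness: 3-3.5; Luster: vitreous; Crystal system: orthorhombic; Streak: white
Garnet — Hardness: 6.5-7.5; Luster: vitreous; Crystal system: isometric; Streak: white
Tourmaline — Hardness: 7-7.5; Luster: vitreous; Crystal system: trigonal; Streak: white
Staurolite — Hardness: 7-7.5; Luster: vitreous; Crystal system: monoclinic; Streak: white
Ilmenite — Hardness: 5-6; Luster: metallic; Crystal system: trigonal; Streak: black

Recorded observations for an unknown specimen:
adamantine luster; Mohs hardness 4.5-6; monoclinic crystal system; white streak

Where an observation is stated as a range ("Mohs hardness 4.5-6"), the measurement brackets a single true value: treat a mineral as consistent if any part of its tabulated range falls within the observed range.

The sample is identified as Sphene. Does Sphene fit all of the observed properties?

Adamantine luster — matches Sphene (adamantine luster).
Mohs hardness 4.5-6 — matches Sphene (hardness 5-5.5).
Monoclinic crystal system — matches Sphene (monoclinic system).
White streak — matches Sphene (white streak).
Nothing contradicts Sphene.

Consistent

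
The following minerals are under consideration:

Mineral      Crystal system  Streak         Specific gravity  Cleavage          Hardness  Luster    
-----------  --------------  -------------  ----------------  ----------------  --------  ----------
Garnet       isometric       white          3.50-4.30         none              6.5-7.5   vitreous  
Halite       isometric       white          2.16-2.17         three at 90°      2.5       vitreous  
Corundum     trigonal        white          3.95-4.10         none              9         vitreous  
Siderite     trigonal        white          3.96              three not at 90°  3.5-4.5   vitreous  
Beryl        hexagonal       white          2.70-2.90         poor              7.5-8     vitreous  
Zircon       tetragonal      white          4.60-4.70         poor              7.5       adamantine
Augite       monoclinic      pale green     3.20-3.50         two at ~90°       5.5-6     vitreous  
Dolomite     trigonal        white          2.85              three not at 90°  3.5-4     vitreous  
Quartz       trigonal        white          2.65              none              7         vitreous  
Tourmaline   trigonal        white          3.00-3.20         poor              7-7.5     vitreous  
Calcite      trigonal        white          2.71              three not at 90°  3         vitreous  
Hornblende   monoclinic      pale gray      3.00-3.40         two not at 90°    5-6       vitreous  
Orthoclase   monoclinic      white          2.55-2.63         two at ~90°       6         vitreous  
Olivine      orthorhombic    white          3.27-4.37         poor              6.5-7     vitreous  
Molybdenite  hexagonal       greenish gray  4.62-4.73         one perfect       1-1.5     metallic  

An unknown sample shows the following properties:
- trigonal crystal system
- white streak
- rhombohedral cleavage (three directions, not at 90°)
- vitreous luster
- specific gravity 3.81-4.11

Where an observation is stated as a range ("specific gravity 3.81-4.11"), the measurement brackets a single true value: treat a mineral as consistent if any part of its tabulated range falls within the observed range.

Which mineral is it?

Trigonal crystal system — leaves Corundum, Siderite, Dolomite, Quartz, Tourmaline, Calcite.
White streak — every remaining candidate is consistent.
Rhombohedral cleavage (three directions, not at 90°) is inconsistent with Corundum, Quartz, Tourmaline.
Vitreous luster — all remaining candidates fit.
Specific gravity 3.81-4.11 — narrows the field to Siderite.
The only mineral consistent with every observation is Siderite.

Siderite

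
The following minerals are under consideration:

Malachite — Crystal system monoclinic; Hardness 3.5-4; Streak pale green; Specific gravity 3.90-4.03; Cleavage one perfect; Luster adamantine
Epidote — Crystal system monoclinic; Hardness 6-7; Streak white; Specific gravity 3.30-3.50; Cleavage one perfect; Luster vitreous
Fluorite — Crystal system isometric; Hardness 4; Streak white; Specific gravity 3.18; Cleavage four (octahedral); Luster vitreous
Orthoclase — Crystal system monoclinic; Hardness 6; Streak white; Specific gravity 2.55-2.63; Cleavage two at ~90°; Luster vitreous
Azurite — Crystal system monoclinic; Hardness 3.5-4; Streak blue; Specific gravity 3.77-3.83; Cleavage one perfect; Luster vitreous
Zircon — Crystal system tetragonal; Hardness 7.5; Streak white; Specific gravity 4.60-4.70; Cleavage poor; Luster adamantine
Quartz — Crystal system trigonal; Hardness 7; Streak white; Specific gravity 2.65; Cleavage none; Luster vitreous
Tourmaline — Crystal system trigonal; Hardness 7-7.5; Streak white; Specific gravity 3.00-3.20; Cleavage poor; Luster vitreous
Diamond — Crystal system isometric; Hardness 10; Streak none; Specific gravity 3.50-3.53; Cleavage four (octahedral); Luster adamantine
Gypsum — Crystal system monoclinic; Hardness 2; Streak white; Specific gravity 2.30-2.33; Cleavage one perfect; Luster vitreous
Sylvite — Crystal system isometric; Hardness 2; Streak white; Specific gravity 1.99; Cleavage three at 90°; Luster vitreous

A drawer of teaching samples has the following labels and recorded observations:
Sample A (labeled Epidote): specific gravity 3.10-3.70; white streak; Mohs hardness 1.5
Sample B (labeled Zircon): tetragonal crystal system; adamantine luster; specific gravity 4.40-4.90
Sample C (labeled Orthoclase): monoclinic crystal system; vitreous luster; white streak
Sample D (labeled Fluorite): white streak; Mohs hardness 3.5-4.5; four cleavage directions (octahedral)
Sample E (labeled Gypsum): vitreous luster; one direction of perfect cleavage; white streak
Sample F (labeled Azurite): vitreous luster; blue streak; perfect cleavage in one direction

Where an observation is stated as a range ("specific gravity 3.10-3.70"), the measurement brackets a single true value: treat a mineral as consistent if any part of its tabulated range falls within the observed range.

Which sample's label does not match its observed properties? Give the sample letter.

Sample A: Epidote has hardness 6-7, but the record shows Mohs hardness 1.5 — this label is wrong.
Sample B: all recorded properties match Zircon.
Sample C: all recorded properties match Orthoclase.
Sample D: all recorded properties match Fluorite.
Sample E: all recorded properties match Gypsum.
Sample F: all recorded properties match Azurite.
Sample A is the mislabeled one.

A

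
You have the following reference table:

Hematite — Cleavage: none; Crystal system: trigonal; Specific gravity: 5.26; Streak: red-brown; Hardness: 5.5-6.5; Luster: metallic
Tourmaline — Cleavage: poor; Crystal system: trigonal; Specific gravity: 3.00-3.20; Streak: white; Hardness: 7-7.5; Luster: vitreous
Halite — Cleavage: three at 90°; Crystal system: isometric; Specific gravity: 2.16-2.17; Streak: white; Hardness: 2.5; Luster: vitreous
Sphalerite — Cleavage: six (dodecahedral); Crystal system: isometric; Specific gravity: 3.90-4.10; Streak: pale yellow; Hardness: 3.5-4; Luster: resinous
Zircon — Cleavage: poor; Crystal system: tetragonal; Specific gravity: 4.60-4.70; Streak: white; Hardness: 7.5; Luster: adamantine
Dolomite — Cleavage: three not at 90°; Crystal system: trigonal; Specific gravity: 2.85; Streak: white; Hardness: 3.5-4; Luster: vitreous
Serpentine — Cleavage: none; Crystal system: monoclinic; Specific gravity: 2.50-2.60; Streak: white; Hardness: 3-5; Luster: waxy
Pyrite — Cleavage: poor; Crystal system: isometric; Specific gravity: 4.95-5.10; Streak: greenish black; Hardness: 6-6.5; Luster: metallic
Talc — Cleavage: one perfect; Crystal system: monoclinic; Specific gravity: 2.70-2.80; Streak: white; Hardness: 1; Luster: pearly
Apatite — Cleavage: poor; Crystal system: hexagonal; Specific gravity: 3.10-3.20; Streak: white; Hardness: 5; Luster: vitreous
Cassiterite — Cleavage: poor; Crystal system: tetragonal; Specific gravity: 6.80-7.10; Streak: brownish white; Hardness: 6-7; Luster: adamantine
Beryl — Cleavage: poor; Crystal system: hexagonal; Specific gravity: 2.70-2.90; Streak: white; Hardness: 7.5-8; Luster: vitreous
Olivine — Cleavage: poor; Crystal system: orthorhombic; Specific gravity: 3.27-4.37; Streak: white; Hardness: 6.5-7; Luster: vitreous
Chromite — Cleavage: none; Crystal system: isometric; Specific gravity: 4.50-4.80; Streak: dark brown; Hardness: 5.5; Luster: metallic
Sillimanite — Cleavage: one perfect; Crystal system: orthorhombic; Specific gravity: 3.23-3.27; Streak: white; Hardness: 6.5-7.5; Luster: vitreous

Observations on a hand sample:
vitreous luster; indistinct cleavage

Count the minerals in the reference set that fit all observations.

Vitreous luster: Tourmaline, Halite, Dolomite, Apatite, Beryl, Olivine, Sillimanite remain.
Indistinct cleavage is inconsistent with Halite, Dolomite, Sillimanite.
Remaining candidates: Apatite, Beryl, Olivine, Tourmaline.
That is 4 minerals.

4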